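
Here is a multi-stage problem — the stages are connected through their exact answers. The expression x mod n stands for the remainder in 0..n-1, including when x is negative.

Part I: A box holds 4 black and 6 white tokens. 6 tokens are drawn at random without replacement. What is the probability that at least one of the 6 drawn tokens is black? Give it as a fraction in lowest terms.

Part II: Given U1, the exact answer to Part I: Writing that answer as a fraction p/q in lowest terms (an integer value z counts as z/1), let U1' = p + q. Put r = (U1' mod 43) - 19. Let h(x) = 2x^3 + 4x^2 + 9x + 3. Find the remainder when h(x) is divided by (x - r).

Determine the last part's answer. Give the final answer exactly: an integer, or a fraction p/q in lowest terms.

Part I: total draws C(10,6) = 210; complement C(6,6) = 1; favorable 210 - 1 = 209; P = 209/210; answer 209/210
Part II: U1 = 209/210; threaded value p + q = 419; r = 13; remainder = value at the root: 2*(13)^3 + 4*(13)^2 + 9*(13)^1 + 3 = (4394) + (676) + (117) + (3) = 5190; answer 5190

5190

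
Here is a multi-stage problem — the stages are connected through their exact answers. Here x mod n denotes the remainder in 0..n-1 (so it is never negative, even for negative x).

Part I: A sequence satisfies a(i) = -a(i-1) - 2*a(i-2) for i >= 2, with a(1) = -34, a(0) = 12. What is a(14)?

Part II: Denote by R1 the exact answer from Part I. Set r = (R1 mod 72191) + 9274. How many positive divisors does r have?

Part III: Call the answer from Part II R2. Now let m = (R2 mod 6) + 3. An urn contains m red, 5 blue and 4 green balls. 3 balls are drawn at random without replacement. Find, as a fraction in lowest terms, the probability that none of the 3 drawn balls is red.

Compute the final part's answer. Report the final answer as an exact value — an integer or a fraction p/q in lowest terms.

3/20

Part I: a(2) = -1*(-34) - 2*(12) = 10; iterating: a(2)=10, a(3)=58, a(4)=-78, a(5)=-38, a(6)=194, a(7)=-118, a(8)=-270, a(9)=506, a(10)=34, a(11)=-1046, a(12)=978, a(13)=1114, a(14)=-3070; answer -3070
Part II: R1 = -3070; r = 78395; 78395 = 5 * 15679; number of divisors = (1+1) * (1+1) = 4; answer 4
Part III: R2 = 4; m = 7; total draws C(16,3) = 560; favorable C(9,3) = 84; P = 3/20; answer 3/20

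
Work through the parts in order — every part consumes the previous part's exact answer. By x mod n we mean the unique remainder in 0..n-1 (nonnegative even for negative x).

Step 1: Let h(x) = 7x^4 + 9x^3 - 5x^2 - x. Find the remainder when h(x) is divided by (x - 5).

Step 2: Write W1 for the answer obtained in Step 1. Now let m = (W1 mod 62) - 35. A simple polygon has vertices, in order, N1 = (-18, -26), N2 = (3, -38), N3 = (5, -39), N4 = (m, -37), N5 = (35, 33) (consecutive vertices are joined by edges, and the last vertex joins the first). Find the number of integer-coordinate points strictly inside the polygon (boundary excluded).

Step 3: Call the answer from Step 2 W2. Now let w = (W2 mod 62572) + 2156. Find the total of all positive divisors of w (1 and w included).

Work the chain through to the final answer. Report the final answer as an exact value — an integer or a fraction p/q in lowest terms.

Step 1: remainder = value at the root: 7*(5)^4 + 9*(5)^3 - 5*(5)^2 - 1*(5)^1 = (4375) + (1125) + (-125) + (-5) = 5370; answer 5370
Step 2: W1 = 5370; m = 3; cross terms: (-18*-38 - 3*-26)=762, (3*-39 - 5*-38)=73, (5*-37 - 3*-39)=-68, (3*33 - 35*-37)=1394, (35*-26 - -18*33)=-316; twice the area = |1845| = 1845; area = 1845/2; boundary points = 3 + 1 + 2 + 2 + 1 = 9; strictly interior points = area - boundary/2 + 1 = 919; answer 919
Step 3: W2 = 919; w = 3075; 3075 = 3 * 5^2 * 41; sigma = (1 + 3) * (1 + 5 + 25) * (1 + 41) = 4 * 31 * 42 = 5208; answer 5208

5208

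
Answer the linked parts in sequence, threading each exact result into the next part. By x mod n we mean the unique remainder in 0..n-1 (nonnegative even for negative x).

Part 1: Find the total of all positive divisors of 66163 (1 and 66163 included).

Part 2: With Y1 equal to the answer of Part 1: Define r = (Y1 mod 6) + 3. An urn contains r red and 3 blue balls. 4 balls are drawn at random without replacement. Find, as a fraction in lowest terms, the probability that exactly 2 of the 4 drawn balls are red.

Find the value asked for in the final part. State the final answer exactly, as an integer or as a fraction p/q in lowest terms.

Part 1: 66163 = 109 * 607; sigma = (1 + 109) * (1 + 607) = 110 * 608 = 66880; answer 66880
Part 2: Y1 = 66880; r = 7; total draws C(10,4) = 210; favorable C(7,2)*C(3,2) = 63; P = 3/10; answer 3/10

3/10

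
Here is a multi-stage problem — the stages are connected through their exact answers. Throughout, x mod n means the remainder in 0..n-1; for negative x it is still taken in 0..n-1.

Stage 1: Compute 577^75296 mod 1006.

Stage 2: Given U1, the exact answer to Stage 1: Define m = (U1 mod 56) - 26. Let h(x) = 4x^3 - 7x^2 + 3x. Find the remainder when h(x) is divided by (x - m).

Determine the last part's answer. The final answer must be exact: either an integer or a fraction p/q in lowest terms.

Stage 1: squarings mod 1006: 577^1=577, 577^2=949, 577^4=231, 577^8=43, 577^16=843, 577^32=413, 577^64=555, 577^128=189, 577^256=511, 577^512=567, 577^1024=575, 577^2048=657, 577^4096=75, 577^8192=595, 577^16384=919, 577^32768=527, 577^65536=73; 577^75296 = 577^32 * 577^512 * 577^1024 * 577^8192 * 577^65536 = 871 (mod 1006); answer 871
Stage 2: U1 = 871; m = 5; remainder = value at the root: 4*(5)^3 - 7*(5)^2 + 3*(5)^1 = (500) + (-175) + (15) = 340; answer 340

340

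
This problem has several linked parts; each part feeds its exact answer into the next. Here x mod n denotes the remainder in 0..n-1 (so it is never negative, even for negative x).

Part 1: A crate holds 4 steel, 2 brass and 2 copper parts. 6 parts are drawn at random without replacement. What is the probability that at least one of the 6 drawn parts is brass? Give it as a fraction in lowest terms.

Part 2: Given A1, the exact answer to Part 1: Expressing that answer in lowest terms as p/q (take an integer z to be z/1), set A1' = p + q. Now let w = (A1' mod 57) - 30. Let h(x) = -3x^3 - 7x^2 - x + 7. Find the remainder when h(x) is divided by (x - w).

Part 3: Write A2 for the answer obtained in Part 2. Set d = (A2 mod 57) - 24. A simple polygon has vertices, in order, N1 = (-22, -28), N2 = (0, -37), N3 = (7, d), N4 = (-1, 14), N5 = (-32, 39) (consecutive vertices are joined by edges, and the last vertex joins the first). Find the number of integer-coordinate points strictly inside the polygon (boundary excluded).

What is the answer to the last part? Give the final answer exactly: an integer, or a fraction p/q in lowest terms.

1669

Part 1: total draws C(8,6) = 28; complement C(6,6) = 1; favorable 28 - 1 = 27; P = 27/28; answer 27/28
Part 2: A1 = 27/28; threaded value p + q = 55; w = 25; remainder = value at the root: -3*(25)^3 - 7*(25)^2 - 1*(25)^1 + 7 = (-46875) + (-4375) + (-25) + (7) = -51268; answer -51268
Part 3: A2 = -51268; d = 8; cross terms: (-22*-37 - 0*-28)=814, (0*8 - 7*-37)=259, (7*14 - -1*8)=106, (-1*39 - -32*14)=409, (-32*-28 - -22*39)=1754; twice the area = |3342| = 3342; area = 1671; boundary points = 1 + 1 + 2 + 1 + 1 = 6; strictly interior points = area - boundary/2 + 1 = 1669; answer 1669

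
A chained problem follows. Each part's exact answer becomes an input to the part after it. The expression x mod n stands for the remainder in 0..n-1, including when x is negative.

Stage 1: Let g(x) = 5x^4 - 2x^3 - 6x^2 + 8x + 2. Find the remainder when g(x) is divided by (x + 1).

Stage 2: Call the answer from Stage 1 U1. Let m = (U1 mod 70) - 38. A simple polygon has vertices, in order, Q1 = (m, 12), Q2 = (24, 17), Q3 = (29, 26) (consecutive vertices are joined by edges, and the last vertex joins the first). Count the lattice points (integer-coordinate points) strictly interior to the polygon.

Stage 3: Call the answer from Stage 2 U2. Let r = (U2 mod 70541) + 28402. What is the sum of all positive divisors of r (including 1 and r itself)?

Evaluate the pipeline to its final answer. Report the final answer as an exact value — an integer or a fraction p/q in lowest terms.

33792

Stage 1: remainder = value at the root: 5*(-1)^4 - 2*(-1)^3 - 6*(-1)^2 + 8*(-1)^1 + 2 = (5) + (2) + (-6) + (-8) + (2) = -5; answer -5
Stage 2: U1 = -5; m = 27; cross terms: (27*17 - 24*12)=171, (24*26 - 29*17)=131, (29*12 - 27*26)=-354; twice the area = |-52| = 52; area = 26; boundary points = 1 + 1 + 2 = 4; strictly interior points = area - boundary/2 + 1 = 25; answer 25
Stage 3: U2 = 25; r = 28427; 28427 = 7 * 31 * 131; sigma = (1 + 7) * (1 + 31) * (1 + 131) = 8 * 32 * 132 = 33792; answer 33792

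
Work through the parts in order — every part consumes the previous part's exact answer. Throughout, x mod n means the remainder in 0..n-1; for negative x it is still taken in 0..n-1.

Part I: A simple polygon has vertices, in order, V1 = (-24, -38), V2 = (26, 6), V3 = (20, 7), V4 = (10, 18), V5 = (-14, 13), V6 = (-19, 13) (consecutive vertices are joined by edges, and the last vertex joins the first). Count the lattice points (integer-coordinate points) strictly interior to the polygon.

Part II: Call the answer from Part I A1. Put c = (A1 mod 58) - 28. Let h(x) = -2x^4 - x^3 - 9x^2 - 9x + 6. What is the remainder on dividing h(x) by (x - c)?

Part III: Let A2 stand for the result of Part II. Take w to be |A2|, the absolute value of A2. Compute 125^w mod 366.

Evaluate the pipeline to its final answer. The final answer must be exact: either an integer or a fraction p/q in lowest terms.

217

Part I: cross terms: (-24*6 - 26*-38)=844, (26*7 - 20*6)=62, (20*18 - 10*7)=290, (10*13 - -14*18)=382, (-14*13 - -19*13)=65, (-19*-38 - -24*13)=1034; twice the area = |2677| = 2677; area = 2677/2; boundary points = 2 + 1 + 1 + 1 + 5 + 1 = 11; strictly interior points = area - boundary/2 + 1 = 1334; answer 1334
Part II: A1 = 1334; c = -28; remainder = value at the root: -2*(-28)^4 - 1*(-28)^3 - 9*(-28)^2 - 9*(-28)^1 + 6 = (-1229312) + (21952) + (-7056) + (252) + (6) = -1214158; answer -1214158
Part III: A2 = -1214158; w = 1214158; squarings mod 366: 125^1=125, 125^2=253, 125^4=325, 125^8=217, 125^16=241, 125^32=253, 125^64=325, 125^128=217, 125^256=241, 125^512=253, 125^1024=325, 125^2048=217, 125^4096=241, 125^8192=253, 125^16384=325, 125^32768=217, 125^65536=241, 125^131072=253, 125^262144=325, 125^524288=217, 125^1048576=241; 125^1214158 = 125^2 * 125^4 * 125^8 * 125^64 * 125^128 * 125^512 * 125^1024 * 125^32768 * 125^131072 * 125^1048576 = 217 (mod 366); answer 217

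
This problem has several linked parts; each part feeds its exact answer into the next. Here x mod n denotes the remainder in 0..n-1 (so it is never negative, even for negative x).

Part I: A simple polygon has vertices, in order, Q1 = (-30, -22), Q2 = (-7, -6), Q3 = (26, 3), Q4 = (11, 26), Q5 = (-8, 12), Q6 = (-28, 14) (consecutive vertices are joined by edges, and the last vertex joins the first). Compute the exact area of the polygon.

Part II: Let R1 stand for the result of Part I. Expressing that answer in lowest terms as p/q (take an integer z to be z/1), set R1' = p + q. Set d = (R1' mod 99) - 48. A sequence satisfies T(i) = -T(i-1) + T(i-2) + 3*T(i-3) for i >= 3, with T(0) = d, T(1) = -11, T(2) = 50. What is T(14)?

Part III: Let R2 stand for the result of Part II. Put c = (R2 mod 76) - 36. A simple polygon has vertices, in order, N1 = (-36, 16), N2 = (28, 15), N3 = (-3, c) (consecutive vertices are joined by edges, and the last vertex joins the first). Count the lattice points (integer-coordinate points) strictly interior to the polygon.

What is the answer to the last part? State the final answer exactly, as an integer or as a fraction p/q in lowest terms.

399

Part I: cross terms: (-30*-6 - -7*-22)=26, (-7*3 - 26*-6)=135, (26*26 - 11*3)=643, (11*12 - -8*26)=340, (-8*14 - -28*12)=224, (-28*-22 - -30*14)=1036; twice the area = |2404| = 2404; area = 1202; answer 1202
Part II: R1 = 1202; threaded value p + q = 1203; d = -33; T(3) = -1*(50) + 1*(-11) + 3*(-33) = -160; iterating: T(3)=-160, T(4)=177, T(5)=-187, T(6)=-116, T(7)=460, T(8)=-1137, T(9)=1249, T(10)=-1006, T(11)=-1156, T(12)=3897, T(13)=-8071, T(14)=8500; answer 8500
Part III: R2 = 8500; c = 28; cross terms: (-36*15 - 28*16)=-988, (28*28 - -3*15)=829, (-3*16 - -36*28)=960; twice the area = |801| = 801; area = 801/2; boundary points = 1 + 1 + 3 = 5; strictly interior points = area - boundary/2 + 1 = 399; answer 399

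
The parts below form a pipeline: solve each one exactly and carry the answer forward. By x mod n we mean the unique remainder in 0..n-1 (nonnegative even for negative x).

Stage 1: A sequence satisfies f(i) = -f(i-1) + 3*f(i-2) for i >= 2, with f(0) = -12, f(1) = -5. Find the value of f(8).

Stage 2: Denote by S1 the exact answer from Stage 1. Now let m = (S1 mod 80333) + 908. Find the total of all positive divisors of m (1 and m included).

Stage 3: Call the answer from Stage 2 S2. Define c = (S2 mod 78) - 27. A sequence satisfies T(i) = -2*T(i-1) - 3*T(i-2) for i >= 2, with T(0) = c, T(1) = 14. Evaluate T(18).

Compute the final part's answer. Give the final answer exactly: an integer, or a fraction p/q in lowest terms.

Stage 1: f(2) = -1*(-5) + 3*(-12) = -31; iterating: f(2)=-31, f(3)=16, f(4)=-109, f(5)=157, f(6)=-484, f(7)=955, f(8)=-2407; answer -2407
Stage 2: S1 = -2407; m = 78834; 78834 = 2 * 3 * 7 * 1877; sigma = (1 + 2) * (1 + 3) * (1 + 7) * (1 + 1877) = 3 * 4 * 8 * 1878 = 180288; answer 180288
Stage 3: S2 = 180288; c = 3; T(2) = -2*(14) - 3*(3) = -37; iterating: T(2)=-37, T(3)=32, T(4)=47, T(5)=-190, T(6)=239, T(7)=92, T(8)=-901, T(9)=1526, T(10)=-349, T(11)=-3880, T(12)=8807, T(13)=-5974, T(14)=-14473, T(15)=46868, T(16)=-50317, T(17)=-39970, T(18)=230891; answer 230891

230891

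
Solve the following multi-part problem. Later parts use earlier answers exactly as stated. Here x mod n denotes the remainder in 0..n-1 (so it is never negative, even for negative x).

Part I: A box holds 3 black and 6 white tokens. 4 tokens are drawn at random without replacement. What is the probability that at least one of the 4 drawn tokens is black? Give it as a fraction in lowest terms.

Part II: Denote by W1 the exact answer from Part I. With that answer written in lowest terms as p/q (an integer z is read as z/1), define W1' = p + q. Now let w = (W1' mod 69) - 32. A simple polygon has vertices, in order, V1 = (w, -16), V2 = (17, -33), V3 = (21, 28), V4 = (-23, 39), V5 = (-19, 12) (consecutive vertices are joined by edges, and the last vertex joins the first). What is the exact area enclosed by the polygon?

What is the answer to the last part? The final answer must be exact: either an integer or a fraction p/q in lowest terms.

Part I: total draws C(9,4) = 126; complement C(6,4) = 15; favorable 126 - 15 = 111; P = 37/42; answer 37/42
Part II: W1 = 37/42; threaded value p + q = 79; w = -22; cross terms: (-22*-33 - 17*-16)=998, (17*28 - 21*-33)=1169, (21*39 - -23*28)=1463, (-23*12 - -19*39)=465, (-19*-16 - -22*12)=568; twice the area = |4663| = 4663; area = 4663/2; answer 4663/2

4663/2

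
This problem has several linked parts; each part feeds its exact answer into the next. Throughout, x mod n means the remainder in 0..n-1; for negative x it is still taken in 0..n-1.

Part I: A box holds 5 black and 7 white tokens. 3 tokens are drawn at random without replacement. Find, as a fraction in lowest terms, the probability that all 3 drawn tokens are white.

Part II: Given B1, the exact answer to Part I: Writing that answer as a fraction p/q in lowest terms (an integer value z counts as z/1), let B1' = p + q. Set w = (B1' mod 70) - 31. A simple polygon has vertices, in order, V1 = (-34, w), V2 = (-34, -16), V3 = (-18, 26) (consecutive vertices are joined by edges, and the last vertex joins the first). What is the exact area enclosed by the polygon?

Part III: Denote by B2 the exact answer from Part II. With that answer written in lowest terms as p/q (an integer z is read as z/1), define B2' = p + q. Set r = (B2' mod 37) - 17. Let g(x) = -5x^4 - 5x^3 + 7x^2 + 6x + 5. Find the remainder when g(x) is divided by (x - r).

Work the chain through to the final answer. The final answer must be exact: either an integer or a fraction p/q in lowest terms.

-152524

Part I: total draws C(12,3) = 220; favorable C(7,3) = 35; P = 7/44; answer 7/44
Part II: B1 = 7/44; threaded value p + q = 51; w = 20; cross terms: (-34*-16 - -34*20)=1224, (-34*26 - -18*-16)=-1172, (-18*20 - -34*26)=524; twice the area = |576| = 576; area = 288; answer 288
Part III: B2 = 288; threaded value p + q = 289; r = 13; remainder = value at the root: -5*(13)^4 - 5*(13)^3 + 7*(13)^2 + 6*(13)^1 + 5 = (-142805) + (-10985) + (1183) + (78) + (5) = -152524; answer -152524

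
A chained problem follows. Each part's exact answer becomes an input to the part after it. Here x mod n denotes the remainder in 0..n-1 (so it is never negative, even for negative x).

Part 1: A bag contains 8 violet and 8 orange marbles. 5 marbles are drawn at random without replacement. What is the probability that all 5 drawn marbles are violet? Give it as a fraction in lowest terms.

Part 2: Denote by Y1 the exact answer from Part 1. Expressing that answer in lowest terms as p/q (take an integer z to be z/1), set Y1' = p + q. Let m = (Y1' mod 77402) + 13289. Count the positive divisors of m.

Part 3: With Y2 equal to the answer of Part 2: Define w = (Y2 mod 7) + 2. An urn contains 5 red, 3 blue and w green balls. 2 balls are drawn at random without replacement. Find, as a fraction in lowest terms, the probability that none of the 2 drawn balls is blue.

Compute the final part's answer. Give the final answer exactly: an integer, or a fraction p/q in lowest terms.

Part 1: total draws C(16,5) = 4368; favorable C(8,5) = 56; P = 1/78; answer 1/78
Part 2: Y1 = 1/78; threaded value p + q = 79; m = 13368; 13368 = 2^3 * 3 * 557; number of divisors = (3+1) * (1+1) * (1+1) = 16; answer 16
Part 3: Y2 = 16; w = 4; total draws C(12,2) = 66; favorable C(9,2) = 36; P = 6/11; answer 6/11

6/11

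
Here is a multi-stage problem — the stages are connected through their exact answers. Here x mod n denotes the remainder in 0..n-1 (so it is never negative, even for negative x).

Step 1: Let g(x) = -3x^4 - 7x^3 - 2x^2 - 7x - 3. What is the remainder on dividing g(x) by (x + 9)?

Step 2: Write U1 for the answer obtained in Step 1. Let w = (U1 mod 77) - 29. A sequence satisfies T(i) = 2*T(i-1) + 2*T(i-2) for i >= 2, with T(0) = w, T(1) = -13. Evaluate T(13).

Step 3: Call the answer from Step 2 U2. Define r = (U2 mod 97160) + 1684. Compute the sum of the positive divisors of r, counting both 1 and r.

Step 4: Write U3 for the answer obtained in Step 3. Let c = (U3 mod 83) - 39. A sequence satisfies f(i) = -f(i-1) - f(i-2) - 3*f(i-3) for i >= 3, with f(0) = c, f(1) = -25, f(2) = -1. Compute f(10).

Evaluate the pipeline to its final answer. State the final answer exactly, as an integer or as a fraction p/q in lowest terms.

599

Step 1: remainder = value at the root: -3*(-9)^4 - 7*(-9)^3 - 2*(-9)^2 - 7*(-9)^1 - 3 = (-19683) + (5103) + (-162) + (63) + (-3) = -14682; answer -14682
Step 2: U1 = -14682; w = -4; T(2) = 2*(-13) + 2*(-4) = -34; iterating: T(2)=-34, T(3)=-94, T(4)=-256, T(5)=-700, T(6)=-1912, T(7)=-5224, T(8)=-14272, T(9)=-38992, T(10)=-106528, T(11)=-291040, T(12)=-795136, T(13)=-2172352; answer -2172352
Step 3: U2 = -2172352; r = 64012; 64012 = 2^2 * 13 * 1231; sigma = (1 + 2 + 4) * (1 + 13) * (1 + 1231) = 7 * 14 * 1232 = 120736; answer 120736
Step 4: U3 = 120736; c = 15; f(3) = -1*(-1) - 1*(-25) - 3*(15) = -19; iterating: f(3)=-19, f(4)=95, f(5)=-73, f(6)=35, f(7)=-247, f(8)=431, f(9)=-289, f(10)=599; answer 599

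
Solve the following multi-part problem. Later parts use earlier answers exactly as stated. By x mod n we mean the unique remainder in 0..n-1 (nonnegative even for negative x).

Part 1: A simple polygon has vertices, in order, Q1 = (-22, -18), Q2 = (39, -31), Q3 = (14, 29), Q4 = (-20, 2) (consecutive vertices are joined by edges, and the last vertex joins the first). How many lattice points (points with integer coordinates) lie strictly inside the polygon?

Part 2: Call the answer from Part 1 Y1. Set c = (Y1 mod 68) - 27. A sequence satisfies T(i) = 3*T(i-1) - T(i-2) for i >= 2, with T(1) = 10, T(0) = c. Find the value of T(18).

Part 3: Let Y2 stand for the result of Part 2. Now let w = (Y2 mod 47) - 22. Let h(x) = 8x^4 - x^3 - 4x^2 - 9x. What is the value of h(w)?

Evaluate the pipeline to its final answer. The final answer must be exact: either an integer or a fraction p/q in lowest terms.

672078

Part 1: cross terms: (-22*-31 - 39*-18)=1384, (39*29 - 14*-31)=1565, (14*2 - -20*29)=608, (-20*-18 - -22*2)=404; twice the area = |3961| = 3961; area = 3961/2; boundary points = 1 + 5 + 1 + 2 = 9; strictly interior points = area - boundary/2 + 1 = 1977; answer 1977
Part 2: Y1 = 1977; c = -22; T(2) = 3*(10) - 1*(-22) = 52; iterating: T(2)=52, T(3)=146, T(4)=386, T(5)=1012, T(6)=2650, T(7)=6938, T(8)=18164, T(9)=47554, T(10)=124498, T(11)=325940, T(12)=853322, T(13)=2234026, T(14)=5848756, T(15)=15312242, T(16)=40087970, T(17)=104951668, T(18)=274767034; answer 274767034
Part 3: Y2 = 274767034; w = -17; 8*(-17)^4 - 1*(-17)^3 - 4*(-17)^2 - 9*(-17)^1 = (668168) + (4913) + (-1156) + (153) = 672078; answer 672078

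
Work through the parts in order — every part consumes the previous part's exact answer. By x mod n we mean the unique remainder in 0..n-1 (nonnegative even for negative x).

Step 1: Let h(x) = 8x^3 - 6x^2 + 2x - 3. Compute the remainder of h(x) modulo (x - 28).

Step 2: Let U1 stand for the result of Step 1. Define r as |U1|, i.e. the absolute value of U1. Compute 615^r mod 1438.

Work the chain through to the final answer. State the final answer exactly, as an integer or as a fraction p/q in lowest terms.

987

Step 1: remainder = value at the root: 8*(28)^3 - 6*(28)^2 + 2*(28)^1 - 3 = (175616) + (-4704) + (56) + (-3) = 170965; answer 170965
Step 2: U1 = 170965; r = 170965; squarings mod 1438: 615^1=615, 615^2=31, 615^4=961, 615^8=325, 615^16=651, 615^32=1029, 615^64=473, 615^128=839, 615^256=739, 615^512=1119, 615^1024=1101, 615^2048=1405, 615^4096=1089, 615^8192=1009, 615^16384=1415, 615^32768=529, 615^65536=869, 615^131072=211; 615^170965 = 615^1 * 615^4 * 615^16 * 615^64 * 615^128 * 615^256 * 615^512 * 615^2048 * 615^4096 * 615^32768 * 615^131072 = 987 (mod 1438); answer 987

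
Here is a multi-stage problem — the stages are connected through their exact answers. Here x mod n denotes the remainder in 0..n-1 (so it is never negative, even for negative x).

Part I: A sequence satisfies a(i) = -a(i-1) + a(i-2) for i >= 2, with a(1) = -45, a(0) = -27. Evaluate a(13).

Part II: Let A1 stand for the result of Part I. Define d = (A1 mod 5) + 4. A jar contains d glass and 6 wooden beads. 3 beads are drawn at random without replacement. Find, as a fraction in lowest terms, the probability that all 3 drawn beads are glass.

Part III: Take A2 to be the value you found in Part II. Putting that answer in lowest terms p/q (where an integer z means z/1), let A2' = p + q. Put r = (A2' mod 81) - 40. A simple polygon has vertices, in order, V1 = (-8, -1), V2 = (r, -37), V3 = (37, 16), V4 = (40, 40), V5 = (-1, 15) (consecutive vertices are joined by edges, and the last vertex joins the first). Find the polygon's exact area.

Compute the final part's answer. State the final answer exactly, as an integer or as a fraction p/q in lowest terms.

Part I: a(2) = -1*(-45) + 1*(-27) = 18; iterating: a(2)=18, a(3)=-63, a(4)=81, a(5)=-144, a(6)=225, a(7)=-369, a(8)=594, a(9)=-963, a(10)=1557, a(11)=-2520, a(12)=4077, a(13)=-6597; answer -6597
Part II: A1 = -6597; d = 7; total draws C(13,3) = 286; favorable C(7,3) = 35; P = 35/286; answer 35/286
Part III: A2 = 35/286; threaded value p + q = 321; r = 38; cross terms: (-8*-37 - 38*-1)=334, (38*16 - 37*-37)=1977, (37*40 - 40*16)=840, (40*15 - -1*40)=640, (-1*-1 - -8*15)=121; twice the area = |3912| = 3912; area = 1956; answer 1956

1956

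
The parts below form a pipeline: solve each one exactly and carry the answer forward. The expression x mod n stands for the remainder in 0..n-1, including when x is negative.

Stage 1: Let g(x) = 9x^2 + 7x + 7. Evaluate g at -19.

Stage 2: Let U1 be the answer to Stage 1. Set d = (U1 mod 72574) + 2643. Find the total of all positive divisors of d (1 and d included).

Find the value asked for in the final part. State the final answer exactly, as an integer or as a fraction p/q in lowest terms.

Stage 1: 9*(-19)^2 + 7*(-19)^1 + 7 = (3249) + (-133) + (7) = 3123; answer 3123
Stage 2: U1 = 3123; d = 5766; 5766 = 2 * 3 * 31^2; sigma = (1 + 2) * (1 + 3) * (1 + 31 + 961) = 3 * 4 * 993 = 11916; answer 11916

11916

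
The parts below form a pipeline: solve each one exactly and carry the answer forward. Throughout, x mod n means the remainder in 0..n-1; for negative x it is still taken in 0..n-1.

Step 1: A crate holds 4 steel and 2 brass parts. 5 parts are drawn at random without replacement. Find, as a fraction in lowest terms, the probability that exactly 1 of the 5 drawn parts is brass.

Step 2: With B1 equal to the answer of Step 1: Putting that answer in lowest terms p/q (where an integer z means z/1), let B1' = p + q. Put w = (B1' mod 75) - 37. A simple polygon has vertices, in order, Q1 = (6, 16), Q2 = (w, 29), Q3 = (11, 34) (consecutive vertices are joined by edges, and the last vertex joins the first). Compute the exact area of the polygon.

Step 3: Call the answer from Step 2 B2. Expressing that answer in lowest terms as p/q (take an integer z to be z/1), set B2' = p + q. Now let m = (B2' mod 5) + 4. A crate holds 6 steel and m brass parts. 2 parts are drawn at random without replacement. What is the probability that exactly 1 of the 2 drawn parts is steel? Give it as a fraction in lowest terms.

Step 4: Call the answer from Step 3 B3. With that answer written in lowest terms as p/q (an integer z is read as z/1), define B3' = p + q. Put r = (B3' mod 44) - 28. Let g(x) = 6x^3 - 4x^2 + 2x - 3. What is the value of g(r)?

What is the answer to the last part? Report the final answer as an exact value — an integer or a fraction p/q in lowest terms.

Step 1: total draws C(6,5) = 6; favorable C(2,1)*C(4,4) = 2; P = 1/3; answer 1/3
Step 2: B1 = 1/3; threaded value p + q = 4; w = -33; cross terms: (6*29 - -33*16)=702, (-33*34 - 11*29)=-1441, (11*16 - 6*34)=-28; twice the area = |-767| = 767; area = 767/2; answer 767/2
Step 3: B2 = 767/2; threaded value p + q = 769; m = 8; total draws C(14,2) = 91; favorable C(6,1)*C(8,1) = 48; P = 48/91; answer 48/91
Step 4: B3 = 48/91; threaded value p + q = 139; r = -21; 6*(-21)^3 - 4*(-21)^2 + 2*(-21)^1 - 3 = (-55566) + (-1764) + (-42) + (-3) = -57375; answer -57375

-57375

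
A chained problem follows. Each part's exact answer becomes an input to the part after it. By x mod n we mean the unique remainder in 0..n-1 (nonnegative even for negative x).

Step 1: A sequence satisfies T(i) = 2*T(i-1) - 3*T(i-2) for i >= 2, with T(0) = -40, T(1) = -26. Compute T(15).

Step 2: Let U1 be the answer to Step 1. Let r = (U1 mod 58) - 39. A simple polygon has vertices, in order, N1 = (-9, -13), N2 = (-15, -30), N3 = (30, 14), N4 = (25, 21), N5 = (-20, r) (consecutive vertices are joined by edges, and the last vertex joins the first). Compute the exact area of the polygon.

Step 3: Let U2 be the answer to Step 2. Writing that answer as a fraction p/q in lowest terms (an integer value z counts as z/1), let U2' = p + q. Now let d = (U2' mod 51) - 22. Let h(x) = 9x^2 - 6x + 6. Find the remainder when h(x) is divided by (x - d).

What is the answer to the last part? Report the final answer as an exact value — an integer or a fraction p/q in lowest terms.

201

Step 1: T(2) = 2*(-26) - 3*(-40) = 68; iterating: T(2)=68, T(3)=214, T(4)=224, T(5)=-194, T(6)=-1060, T(7)=-1538, T(8)=104, T(9)=4822, T(10)=9332, T(11)=4198, T(12)=-19600, T(13)=-51794, T(14)=-44788, T(15)=65806; answer 65806
Step 2: U1 = 65806; r = -5; cross terms: (-9*-30 - -15*-13)=75, (-15*14 - 30*-30)=690, (30*21 - 25*14)=280, (25*-5 - -20*21)=295, (-20*-13 - -9*-5)=215; twice the area = |1555| = 1555; area = 1555/2; answer 1555/2
Step 3: U2 = 1555/2; threaded value p + q = 1557; d = 5; remainder = value at the root: 9*(5)^2 - 6*(5)^1 + 6 = (225) + (-30) + (6) = 201; answer 201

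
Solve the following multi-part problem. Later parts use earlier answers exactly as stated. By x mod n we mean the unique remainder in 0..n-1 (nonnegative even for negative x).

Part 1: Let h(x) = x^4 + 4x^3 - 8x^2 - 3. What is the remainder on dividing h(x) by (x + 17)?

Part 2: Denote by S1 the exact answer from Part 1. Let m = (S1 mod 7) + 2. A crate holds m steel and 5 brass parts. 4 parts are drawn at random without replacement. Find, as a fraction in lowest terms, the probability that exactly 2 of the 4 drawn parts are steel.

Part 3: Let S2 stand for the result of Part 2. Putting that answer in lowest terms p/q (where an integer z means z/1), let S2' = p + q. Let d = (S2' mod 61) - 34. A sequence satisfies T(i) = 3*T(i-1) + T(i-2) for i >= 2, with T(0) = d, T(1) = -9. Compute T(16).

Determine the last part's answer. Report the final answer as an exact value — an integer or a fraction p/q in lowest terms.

-550926687

Part 1: remainder = value at the root: 1*(-17)^4 + 4*(-17)^3 - 8*(-17)^2 - 3 = (83521) + (-19652) + (-2312) + (-3) = 61554; answer 61554
Part 2: S1 = 61554; m = 5; total draws C(10,4) = 210; favorable C(5,2)*C(5,2) = 100; P = 10/21; answer 10/21
Part 3: S2 = 10/21; threaded value p + q = 31; d = -3; T(2) = 3*(-9) + 1*(-3) = -30; iterating: T(2)=-30, T(3)=-99, T(4)=-327, T(5)=-1080, T(6)=-3567, T(7)=-11781, T(8)=-38910, T(9)=-128511, T(10)=-424443, T(11)=-1401840, T(12)=-4629963, T(13)=-15291729, T(14)=-50505150, T(15)=-166807179, T(16)=-550926687; answer -550926687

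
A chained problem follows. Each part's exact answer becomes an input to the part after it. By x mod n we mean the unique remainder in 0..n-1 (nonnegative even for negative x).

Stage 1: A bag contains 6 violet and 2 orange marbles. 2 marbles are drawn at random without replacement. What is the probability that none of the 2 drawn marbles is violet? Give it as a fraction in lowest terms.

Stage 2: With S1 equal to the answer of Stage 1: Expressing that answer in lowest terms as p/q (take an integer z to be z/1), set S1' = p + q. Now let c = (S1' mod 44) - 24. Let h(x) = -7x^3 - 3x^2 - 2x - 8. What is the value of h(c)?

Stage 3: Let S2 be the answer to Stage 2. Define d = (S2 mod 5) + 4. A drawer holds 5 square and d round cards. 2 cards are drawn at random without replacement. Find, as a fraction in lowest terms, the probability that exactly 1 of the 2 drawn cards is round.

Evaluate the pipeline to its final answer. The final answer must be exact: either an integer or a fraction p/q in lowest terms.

6/11

Stage 1: total draws C(8,2) = 28; favorable C(2,2) = 1; P = 1/28; answer 1/28
Stage 2: S1 = 1/28; threaded value p + q = 29; c = 5; -7*(5)^3 - 3*(5)^2 - 2*(5)^1 - 8 = (-875) + (-75) + (-10) + (-8) = -968; answer -968
Stage 3: S2 = -968; d = 6; total draws C(11,2) = 55; favorable C(6,1)*C(5,1) = 30; P = 6/11; answer 6/11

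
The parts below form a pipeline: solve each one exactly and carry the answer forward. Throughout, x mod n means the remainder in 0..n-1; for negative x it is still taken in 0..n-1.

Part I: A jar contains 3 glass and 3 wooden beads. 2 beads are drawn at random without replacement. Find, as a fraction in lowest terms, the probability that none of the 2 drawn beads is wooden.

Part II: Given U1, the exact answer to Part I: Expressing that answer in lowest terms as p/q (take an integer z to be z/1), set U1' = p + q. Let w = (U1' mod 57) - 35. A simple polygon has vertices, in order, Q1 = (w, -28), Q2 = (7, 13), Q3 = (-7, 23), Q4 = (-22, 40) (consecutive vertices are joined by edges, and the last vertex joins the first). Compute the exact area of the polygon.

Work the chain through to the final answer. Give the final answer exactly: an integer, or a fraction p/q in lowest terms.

Part I: total draws C(6,2) = 15; favorable C(3,2) = 3; P = 1/5; answer 1/5
Part II: U1 = 1/5; threaded value p + q = 6; w = -29; cross terms: (-29*13 - 7*-28)=-181, (7*23 - -7*13)=252, (-7*40 - -22*23)=226, (-22*-28 - -29*40)=1776; twice the area = |2073| = 2073; area = 2073/2; answer 2073/2

2073/2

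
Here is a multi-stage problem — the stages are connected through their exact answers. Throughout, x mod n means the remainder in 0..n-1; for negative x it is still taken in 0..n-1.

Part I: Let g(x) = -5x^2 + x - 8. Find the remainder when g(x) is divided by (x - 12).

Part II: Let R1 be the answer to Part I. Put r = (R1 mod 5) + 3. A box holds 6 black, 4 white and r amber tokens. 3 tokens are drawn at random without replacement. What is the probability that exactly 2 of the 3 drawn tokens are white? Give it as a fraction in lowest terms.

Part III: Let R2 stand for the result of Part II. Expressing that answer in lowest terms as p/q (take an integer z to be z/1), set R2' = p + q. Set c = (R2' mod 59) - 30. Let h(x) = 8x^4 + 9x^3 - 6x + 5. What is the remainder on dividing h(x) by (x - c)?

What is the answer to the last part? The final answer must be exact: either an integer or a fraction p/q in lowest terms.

Part I: remainder = value at the root: -5*(12)^2 + 1*(12)^1 - 8 = (-720) + (12) + (-8) = -716; answer -716
Part II: R1 = -716; r = 7; total draws C(17,3) = 680; favorable C(4,2)*C(13,1) = 78; P = 39/340; answer 39/340
Part III: R2 = 39/340; threaded value p + q = 379; c = -5; remainder = value at the root: 8*(-5)^4 + 9*(-5)^3 - 6*(-5)^1 + 5 = (5000) + (-1125) + (30) + (5) = 3910; answer 3910

3910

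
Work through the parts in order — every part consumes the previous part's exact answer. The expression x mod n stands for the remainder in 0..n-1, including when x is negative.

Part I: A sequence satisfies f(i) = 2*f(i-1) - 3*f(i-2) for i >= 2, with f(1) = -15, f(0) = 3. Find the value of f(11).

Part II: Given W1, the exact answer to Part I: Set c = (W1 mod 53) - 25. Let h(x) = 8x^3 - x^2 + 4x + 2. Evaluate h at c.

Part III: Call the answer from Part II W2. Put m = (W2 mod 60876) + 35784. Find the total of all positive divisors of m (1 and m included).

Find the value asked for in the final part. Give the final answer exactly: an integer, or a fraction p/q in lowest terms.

Part I: f(2) = 2*(-15) - 3*(3) = -39; iterating: f(2)=-39, f(3)=-33, f(4)=51, f(5)=201, f(6)=249, f(7)=-105, f(8)=-957, f(9)=-1599, f(10)=-327, f(11)=4143; answer 4143
Part II: W1 = 4143; c = -16; 8*(-16)^3 - 1*(-16)^2 + 4*(-16)^1 + 2 = (-32768) + (-256) + (-64) + (2) = -33086; answer -33086
Part III: W2 = -33086; m = 63574; 63574 = 2 * 7 * 19 * 239; sigma = (1 + 2) * (1 + 7) * (1 + 19) * (1 + 239) = 3 * 8 * 20 * 240 = 115200; answer 115200

115200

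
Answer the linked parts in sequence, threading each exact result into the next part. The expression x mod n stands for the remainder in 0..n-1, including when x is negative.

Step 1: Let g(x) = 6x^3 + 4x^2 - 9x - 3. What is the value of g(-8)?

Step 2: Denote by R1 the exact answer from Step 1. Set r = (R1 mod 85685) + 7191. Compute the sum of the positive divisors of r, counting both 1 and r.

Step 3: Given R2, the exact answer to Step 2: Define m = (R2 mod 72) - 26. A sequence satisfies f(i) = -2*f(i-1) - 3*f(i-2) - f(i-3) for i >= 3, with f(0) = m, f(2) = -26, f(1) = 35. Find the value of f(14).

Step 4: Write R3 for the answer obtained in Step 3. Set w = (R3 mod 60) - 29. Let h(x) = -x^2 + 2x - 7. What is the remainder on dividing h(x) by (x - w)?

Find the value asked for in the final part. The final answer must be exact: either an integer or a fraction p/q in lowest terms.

-70

Step 1: 6*(-8)^3 + 4*(-8)^2 - 9*(-8)^1 - 3 = (-3072) + (256) + (72) + (-3) = -2747; answer -2747
Step 2: R1 = -2747; r = 90129; 90129 = 3 * 13 * 2311; sigma = (1 + 3) * (1 + 13) * (1 + 2311) = 4 * 14 * 2312 = 129472; answer 129472
Step 3: R2 = 129472; m = -10; f(3) = -2*(-26) - 3*(35) - 1*(-10) = -43; iterating: f(3)=-43, f(4)=129, f(5)=-103, f(6)=-138, f(7)=456, f(8)=-395, f(9)=-440, f(10)=1609, f(11)=-1503, f(12)=-1381, f(13)=5662, f(14)=-5678; answer -5678
Step 4: R3 = -5678; w = -7; remainder = value at the root: -1*(-7)^2 + 2*(-7)^1 - 7 = (-49) + (-14) + (-7) = -70; answer -70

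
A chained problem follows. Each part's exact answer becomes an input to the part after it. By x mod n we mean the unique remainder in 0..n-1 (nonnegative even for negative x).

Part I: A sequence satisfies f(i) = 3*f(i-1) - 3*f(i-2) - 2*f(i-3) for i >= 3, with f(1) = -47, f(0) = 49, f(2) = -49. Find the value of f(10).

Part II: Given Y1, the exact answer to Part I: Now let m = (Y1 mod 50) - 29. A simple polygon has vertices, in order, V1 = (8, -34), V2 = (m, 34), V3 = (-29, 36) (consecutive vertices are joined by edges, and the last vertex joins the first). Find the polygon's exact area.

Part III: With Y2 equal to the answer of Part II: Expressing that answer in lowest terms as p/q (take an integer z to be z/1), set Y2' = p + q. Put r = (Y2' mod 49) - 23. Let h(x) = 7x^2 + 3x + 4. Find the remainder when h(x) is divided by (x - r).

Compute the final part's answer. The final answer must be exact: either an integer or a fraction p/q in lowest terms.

674

Part I: f(3) = 3*(-49) - 3*(-47) - 2*(49) = -104; iterating: f(3)=-104, f(4)=-71, f(5)=197, f(6)=1012, f(7)=2587, f(8)=4331, f(9)=3208, f(10)=-8543; answer -8543
Part II: Y1 = -8543; m = -22; cross terms: (8*34 - -22*-34)=-476, (-22*36 - -29*34)=194, (-29*-34 - 8*36)=698; twice the area = |416| = 416; area = 208; answer 208
Part III: Y2 = 208; threaded value p + q = 209; r = -10; remainder = value at the root: 7*(-10)^2 + 3*(-10)^1 + 4 = (700) + (-30) + (4) = 674; answer 674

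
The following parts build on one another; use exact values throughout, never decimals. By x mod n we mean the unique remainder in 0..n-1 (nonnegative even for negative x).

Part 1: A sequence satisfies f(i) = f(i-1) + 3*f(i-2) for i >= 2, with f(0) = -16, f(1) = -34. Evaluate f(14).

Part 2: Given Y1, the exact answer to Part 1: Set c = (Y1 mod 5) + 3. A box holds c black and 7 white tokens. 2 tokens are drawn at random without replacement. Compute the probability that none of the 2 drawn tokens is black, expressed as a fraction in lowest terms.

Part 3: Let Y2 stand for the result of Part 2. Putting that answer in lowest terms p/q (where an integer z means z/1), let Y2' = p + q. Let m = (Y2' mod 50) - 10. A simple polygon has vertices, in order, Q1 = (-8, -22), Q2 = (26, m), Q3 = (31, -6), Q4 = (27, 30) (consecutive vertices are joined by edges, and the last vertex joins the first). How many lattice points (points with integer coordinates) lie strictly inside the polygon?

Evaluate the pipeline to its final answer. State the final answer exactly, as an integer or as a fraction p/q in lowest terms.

202

Part 1: f(2) = 1*(-34) + 3*(-16) = -82; iterating: f(2)=-82, f(3)=-184, f(4)=-430, f(5)=-982, f(6)=-2272, f(7)=-5218, f(8)=-12034, f(9)=-27688, f(10)=-63790, f(11)=-146854, f(12)=-338224, f(13)=-778786, f(14)=-1793458; answer -1793458
Part 2: Y1 = -1793458; c = 5; total draws C(12,2) = 66; favorable C(7,2) = 21; P = 7/22; answer 7/22
Part 3: Y2 = 7/22; threaded value p + q = 29; m = 19; cross terms: (-8*19 - 26*-22)=420, (26*-6 - 31*19)=-745, (31*30 - 27*-6)=1092, (27*-22 - -8*30)=-354; twice the area = |413| = 413; area = 413/2; boundary points = 1 + 5 + 4 + 1 = 11; strictly interior points = area - boundary/2 + 1 = 202; answer 202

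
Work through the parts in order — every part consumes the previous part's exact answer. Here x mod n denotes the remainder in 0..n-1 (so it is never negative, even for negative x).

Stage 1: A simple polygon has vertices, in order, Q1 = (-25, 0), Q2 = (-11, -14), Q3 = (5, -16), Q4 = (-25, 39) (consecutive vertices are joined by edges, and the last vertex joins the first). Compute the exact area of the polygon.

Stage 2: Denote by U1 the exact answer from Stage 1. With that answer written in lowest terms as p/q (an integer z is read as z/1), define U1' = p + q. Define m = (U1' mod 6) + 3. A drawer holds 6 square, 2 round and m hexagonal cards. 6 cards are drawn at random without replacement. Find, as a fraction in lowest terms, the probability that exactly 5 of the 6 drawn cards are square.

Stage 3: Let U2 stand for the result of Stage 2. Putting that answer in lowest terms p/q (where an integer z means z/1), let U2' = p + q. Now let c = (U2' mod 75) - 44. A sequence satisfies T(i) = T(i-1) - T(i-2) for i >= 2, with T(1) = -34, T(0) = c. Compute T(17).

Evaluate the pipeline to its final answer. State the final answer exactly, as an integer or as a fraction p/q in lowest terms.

-3

Stage 1: cross terms: (-25*-14 - -11*0)=350, (-11*-16 - 5*-14)=246, (5*39 - -25*-16)=-205, (-25*0 - -25*39)=975; twice the area = |1366| = 1366; area = 683; answer 683
Stage 2: U1 = 683; threaded value p + q = 684; m = 3; total draws C(11,6) = 462; favorable C(6,5)*C(5,1) = 30; P = 5/77; answer 5/77
Stage 3: U2 = 5/77; threaded value p + q = 82; c = -37; T(2) = 1*(-34) - 1*(-37) = 3; iterating: T(2)=3, T(3)=37, T(4)=34, T(5)=-3, T(6)=-37, T(7)=-34, T(8)=3, T(9)=37, T(10)=34, T(11)=-3, T(12)=-37, T(13)=-34, T(14)=3, T(15)=37, T(16)=34, T(17)=-3; answer -3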